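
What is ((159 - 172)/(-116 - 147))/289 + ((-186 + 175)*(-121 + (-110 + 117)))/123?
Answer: 31771459/3116287 ≈ 10.195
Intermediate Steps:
((159 - 172)/(-116 - 147))/289 + ((-186 + 175)*(-121 + (-110 + 117)))/123 = -13/(-263)*(1/289) - 11*(-121 + 7)*(1/123) = -13*(-1/263)*(1/289) - 11*(-114)*(1/123) = (13/263)*(1/289) + 1254*(1/123) = 13/76007 + 418/41 = 31771459/3116287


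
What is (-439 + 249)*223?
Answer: -42370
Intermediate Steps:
(-439 + 249)*223 = -190*223 = -42370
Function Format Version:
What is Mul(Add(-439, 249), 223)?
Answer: -42370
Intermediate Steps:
Mul(Add(-439, 249), 223) = Mul(-190, 223) = -42370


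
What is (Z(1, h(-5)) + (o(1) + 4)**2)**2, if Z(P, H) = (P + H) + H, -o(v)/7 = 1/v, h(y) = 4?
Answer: 324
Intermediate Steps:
o(v) = -7/v
Z(P, H) = P + 2*H (Z(P, H) = (H + P) + H = P + 2*H)
(Z(1, h(-5)) + (o(1) + 4)**2)**2 = ((1 + 2*4) + (-7/1 + 4)**2)**2 = ((1 + 8) + (-7*1 + 4)**2)**2 = (9 + (-7 + 4)**2)**2 = (9 + (-3)**2)**2 = (9 + 9)**2 = 18**2 = 324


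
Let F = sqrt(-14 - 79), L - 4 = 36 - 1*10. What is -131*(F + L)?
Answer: -3930 - 131*I*sqrt(93) ≈ -3930.0 - 1263.3*I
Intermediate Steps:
L = 30 (L = 4 + (36 - 1*10) = 4 + (36 - 10) = 4 + 26 = 30)
F = I*sqrt(93) (F = sqrt(-93) = I*sqrt(93) ≈ 9.6436*I)
-131*(F + L) = -131*(I*sqrt(93) + 30) = -131*(30 + I*sqrt(93)) = -3930 - 131*I*sqrt(93)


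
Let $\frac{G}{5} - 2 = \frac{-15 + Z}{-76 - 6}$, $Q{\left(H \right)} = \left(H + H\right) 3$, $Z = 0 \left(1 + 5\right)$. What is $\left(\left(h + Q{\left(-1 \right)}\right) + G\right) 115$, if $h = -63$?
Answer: $- \frac{547745}{82} \approx -6679.8$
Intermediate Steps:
$Z = 0$ ($Z = 0 \cdot 6 = 0$)
$Q{\left(H \right)} = 6 H$ ($Q{\left(H \right)} = 2 H 3 = 6 H$)
$G = \frac{895}{82}$ ($G = 10 + 5 \frac{-15 + 0}{-76 - 6} = 10 + 5 \left(- \frac{15}{-82}\right) = 10 + 5 \left(\left(-15\right) \left(- \frac{1}{82}\right)\right) = 10 + 5 \cdot \frac{15}{82} = 10 + \frac{75}{82} = \frac{895}{82} \approx 10.915$)
$\left(\left(h + Q{\left(-1 \right)}\right) + G\right) 115 = \left(\left(-63 + 6 \left(-1\right)\right) + \frac{895}{82}\right) 115 = \left(\left(-63 - 6\right) + \frac{895}{82}\right) 115 = \left(-69 + \frac{895}{82}\right) 115 = \left(- \frac{4763}{82}\right) 115 = - \frac{547745}{82}$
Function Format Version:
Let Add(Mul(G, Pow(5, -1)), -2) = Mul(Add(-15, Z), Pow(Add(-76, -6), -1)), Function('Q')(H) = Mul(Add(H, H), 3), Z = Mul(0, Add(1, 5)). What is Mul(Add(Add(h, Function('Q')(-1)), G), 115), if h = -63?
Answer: Rational(-547745, 82) ≈ -6679.8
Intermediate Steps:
Z = 0 (Z = Mul(0, 6) = 0)
Function('Q')(H) = Mul(6, H) (Function('Q')(H) = Mul(Mul(2, H), 3) = Mul(6, H))
G = Rational(895, 82) (G = Add(10, Mul(5, Mul(Add(-15, 0), Pow(Add(-76, -6), -1)))) = Add(10, Mul(5, Mul(-15, Pow(-82, -1)))) = Add(10, Mul(5, Mul(-15, Rational(-1, 82)))) = Add(10, Mul(5, Rational(15, 82))) = Add(10, Rational(75, 82)) = Rational(895, 82) ≈ 10.915)
Mul(Add(Add(h, Function('Q')(-1)), G), 115) = Mul(Add(Add(-63, Mul(6, -1)), Rational(895, 82)), 115) = Mul(Add(Add(-63, -6), Rational(895, 82)), 115) = Mul(Add(-69, Rational(895, 82)), 115) = Mul(Rational(-4763, 82), 115) = Rational(-547745, 82)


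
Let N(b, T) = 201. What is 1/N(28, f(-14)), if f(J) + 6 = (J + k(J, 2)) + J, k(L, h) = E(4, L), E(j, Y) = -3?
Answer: 1/201 ≈ 0.0049751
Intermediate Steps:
k(L, h) = -3
f(J) = -9 + 2*J (f(J) = -6 + ((J - 3) + J) = -6 + ((-3 + J) + J) = -6 + (-3 + 2*J) = -9 + 2*J)
1/N(28, f(-14)) = 1/201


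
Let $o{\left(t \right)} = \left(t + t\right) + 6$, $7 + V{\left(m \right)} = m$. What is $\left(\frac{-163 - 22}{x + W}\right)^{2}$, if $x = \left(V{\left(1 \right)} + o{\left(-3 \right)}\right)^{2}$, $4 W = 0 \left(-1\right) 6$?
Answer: $\frac{34225}{1296} \approx 26.408$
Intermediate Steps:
$V{\left(m \right)} = -7 + m$
$W = 0$ ($W = \frac{0 \left(-1\right) 6}{4} = \frac{0 \cdot 6}{4} = \frac{1}{4} \cdot 0 = 0$)
$o{\left(t \right)} = 6 + 2 t$ ($o{\left(t \right)} = 2 t + 6 = 6 + 2 t$)
$x = 36$ ($x = \left(\left(-7 + 1\right) + \left(6 + 2 \left(-3\right)\right)\right)^{2} = \left(-6 + \left(6 - 6\right)\right)^{2} = \left(-6 + 0\right)^{2} = \left(-6\right)^{2} = 36$)
$\left(\frac{-163 - 22}{x + W}\right)^{2} = \left(\frac{-163 - 22}{36 + 0}\right)^{2} = \left(- \frac{185}{36}\right)^{2} = \frac{34225}{1296}$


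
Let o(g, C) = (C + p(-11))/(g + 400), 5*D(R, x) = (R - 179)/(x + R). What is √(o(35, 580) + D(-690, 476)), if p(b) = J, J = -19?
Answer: 77*√341330/31030 ≈ 1.4498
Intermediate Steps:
p(b) = -19
D(R, x) = (-179 + R)/(5*(R + x)) (D(R, x) = ((R - 179)/(x + R))/5 = ((-179 + R)/(R + x))/5 = (-179 + R)/(5*(R + x)))
o(g, C) = (-19 + C)/(400 + g) (o(g, C) = (C - 19)/(g + 400) = (-19 + C)/(400 + g))
√(o(35, 580) + D(-690, 476)) = √((-19 + 580)/(400 + 35) + (-179 - 690)/(5*(-690 + 476))) = √(561/435 + (⅕)*(-869)/(-214)) = √((1/435)*561 + (⅕)*(-1/214)*(-869)) = √(187/145 + 869/1070) = √(65219/31030) = 77*√341330/31030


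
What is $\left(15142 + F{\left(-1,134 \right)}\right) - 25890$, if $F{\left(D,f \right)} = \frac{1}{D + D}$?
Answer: $- \frac{21497}{2} \approx -10749.0$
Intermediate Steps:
$F{\left(D,f \right)} = \frac{1}{2 D}$
$\left(15142 + F{\left(-1,134 \right)}\right) - 25890 = \left(15142 + \frac{1}{2 \left(-1\right)}\right) - 25890 = \left(15142 + \frac{1}{2} \left(-1\right)\right) - 25890 = \left(15142 - \frac{1}{2}\right) - 25890 = \frac{30283}{2} - 25890 = - \frac{21497}{2}$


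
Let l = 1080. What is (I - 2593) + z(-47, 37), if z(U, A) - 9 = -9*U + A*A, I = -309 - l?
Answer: -2181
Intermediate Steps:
I = -1389 (I = -309 - 1*1080 = -309 - 1080 = -1389)
z(U, A) = 9 + A² - 9*U (z(U, A) = 9 + (-9*U + A*A) = 9 + (-9*U + A²) = 9 + (A² - 9*U) = 9 + A² - 9*U)
(I - 2593) + z(-47, 37) = (-1389 - 2593) + (9 + 37² - 9*(-47)) = -3982 + (9 + 1369 + 423) = -3982 + 1801 = -2181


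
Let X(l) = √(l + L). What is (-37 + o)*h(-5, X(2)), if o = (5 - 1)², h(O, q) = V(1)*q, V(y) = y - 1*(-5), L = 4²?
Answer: -378*√2 ≈ -534.57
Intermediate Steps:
L = 16
V(y) = 5 + y (V(y) = y + 5 = 5 + y)
X(l) = √(16 + l) (X(l) = √(l + 16) = √(16 + l))
h(O, q) = 6*q (h(O, q) = (5 + 1)*q = 6*q)
o = 16 (o = 4² = 16)
(-37 + o)*h(-5, X(2)) = (-37 + 16)*(6*√(16 + 2)) = -126*√18 = -126*3*√2 = -378*√2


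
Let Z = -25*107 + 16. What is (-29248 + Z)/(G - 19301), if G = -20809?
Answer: 31907/40110 ≈ 0.79549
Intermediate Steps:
Z = -2659 (Z = -2675 + 16 = -2659)
(-29248 + Z)/(G - 19301) = (-29248 - 2659)/(-20809 - 19301) = -31907/(-40110) = -31907*(-1/40110) = 31907/40110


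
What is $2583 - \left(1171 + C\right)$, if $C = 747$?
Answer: $665$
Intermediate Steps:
$2583 - \left(1171 + C\right) = 2583 - \left(1171 + 747\right) = 2583 - 1918 = 665$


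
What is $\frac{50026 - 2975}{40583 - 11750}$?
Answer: $\frac{47051}{28833} \approx 1.6318$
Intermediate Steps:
$\frac{50026 - 2975}{40583 - 11750} = \frac{47051}{28833}$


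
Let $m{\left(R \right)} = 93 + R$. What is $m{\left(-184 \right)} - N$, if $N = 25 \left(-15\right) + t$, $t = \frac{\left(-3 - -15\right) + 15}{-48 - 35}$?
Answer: $\frac{23599}{83} \approx 284.33$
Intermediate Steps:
$t = - \frac{27}{83}$ ($t = \frac{\left(-3 + 15\right) + 15}{-83} = \left(12 + 15\right) \left(- \frac{1}{83}\right) = 27 \left(- \frac{1}{83}\right) = - \frac{27}{83} \approx -0.3253$)
$N = - \frac{31152}{83}$ ($N = 25 \left(-15\right) - \frac{27}{83} = -375 - \frac{27}{83} = - \frac{31152}{83} \approx -375.33$)
$m{\left(-184 \right)} - N = \left(93 - 184\right) - - \frac{31152}{83} = -91 + \frac{31152}{83} = \frac{23599}{83}$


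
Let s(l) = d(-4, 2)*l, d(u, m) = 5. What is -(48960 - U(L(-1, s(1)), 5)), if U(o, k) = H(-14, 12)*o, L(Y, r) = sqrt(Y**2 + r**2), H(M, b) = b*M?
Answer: -48960 - 168*sqrt(26) ≈ -49817.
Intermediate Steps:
H(M, b) = M*b
s(l) = 5*l
U(o, k) = -168*o (U(o, k) = (-14*12)*o = -168*o)
-(48960 - U(L(-1, s(1)), 5)) = -(48960 - (-168)*sqrt((-1)**2 + (5*1)**2)) = -(48960 - (-168)*sqrt(1 + 5**2)) = -(48960 - (-168)*sqrt(1 + 25)) = -(48960 - (-168)*sqrt(26)) = -(48960 + 168*sqrt(26)) = -48960 - 168*sqrt(26)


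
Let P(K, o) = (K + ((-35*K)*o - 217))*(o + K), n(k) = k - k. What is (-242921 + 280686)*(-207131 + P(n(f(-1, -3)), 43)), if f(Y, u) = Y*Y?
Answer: -8174687430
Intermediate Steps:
f(Y, u) = Y**2
n(k) = 0
P(K, o) = (K + o)*(-217 + K - 35*K*o) (P(K, o) = (K + (-35*K*o - 217))*(K + o) = (K + (-217 - 35*K*o))*(K + o) = (-217 + K - 35*K*o)*(K + o) = (K + o)*(-217 + K - 35*K*o))
(-242921 + 280686)*(-207131 + P(n(f(-1, -3)), 43)) = (-242921 + 280686)*(-207131 + (0**2 - 217*0 - 217*43 + 0*43 - 35*0*43**2 - 35*43*0**2)) = 37765*(-207131 + (0 + 0 - 9331 + 0 - 35*0*1849 - 35*43*0)) = 37765*(-207131 + (0 + 0 - 9331 + 0 + 0 + 0)) = 37765*(-207131 - 9331) = 37765*(-216462) = -8174687430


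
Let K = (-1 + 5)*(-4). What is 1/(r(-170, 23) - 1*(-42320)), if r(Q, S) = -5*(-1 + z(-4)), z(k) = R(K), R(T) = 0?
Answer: 1/42325 ≈ 2.3627e-5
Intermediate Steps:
K = -16 (K = 4*(-4) = -16)
z(k) = 0
r(Q, S) = 5 (r(Q, S) = -5*(-1 + 0) = -5*(-1) = 5)
1/(r(-170, 23) - 1*(-42320)) = 1/(5 - 1*(-42320)) = 1/(5 + 42320) = 1/42325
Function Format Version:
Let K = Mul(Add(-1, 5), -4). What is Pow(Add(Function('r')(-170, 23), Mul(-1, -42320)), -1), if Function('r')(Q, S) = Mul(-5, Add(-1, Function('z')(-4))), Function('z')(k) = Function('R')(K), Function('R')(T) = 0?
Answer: Rational(1, 42325) ≈ 2.3627e-5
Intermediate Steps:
K = -16 (K = Mul(4, -4) = -16)
Function('z')(k) = 0
Function('r')(Q, S) = 5 (Function('r')(Q, S) = Mul(-5, Add(-1, 0)) = Mul(-5, -1) = 5)
Pow(Add(Function('r')(-170, 23), Mul(-1, -42320)), -1) = Pow(Add(5, Mul(-1, -42320)), -1) = Pow(Add(5, 42320), -1) = Pow(42325, -1) = Rational(1, 42325)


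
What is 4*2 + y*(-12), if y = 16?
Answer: -184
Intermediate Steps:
4*2 + y*(-12) = 4*2 + 16*(-12) = 8 - 192 = -184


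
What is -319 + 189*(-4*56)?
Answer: -42655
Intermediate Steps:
-319 + 189*(-4*56) = -319 + 189*(-224) = -319 - 42336 = -42655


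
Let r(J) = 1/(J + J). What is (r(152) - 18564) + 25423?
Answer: 2085137/304 ≈ 6859.0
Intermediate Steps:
r(J) = 1/(2*J)
(r(152) - 18564) + 25423 = ((½)/152 - 18564) + 25423 = ((½)*(1/152) - 18564) + 25423 = (1/304 - 18564) + 25423 = -5643455/304 + 25423 = 2085137/304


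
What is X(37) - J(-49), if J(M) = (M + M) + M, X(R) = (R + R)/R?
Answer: 149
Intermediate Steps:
X(R) = 2 (X(R) = (2*R)/R = 2)
J(M) = 3*M (J(M) = 2*M + M = 3*M)
X(37) - J(-49) = 2 - 3*(-49) = 2 - 1*(-147) = 2 + 147 = 149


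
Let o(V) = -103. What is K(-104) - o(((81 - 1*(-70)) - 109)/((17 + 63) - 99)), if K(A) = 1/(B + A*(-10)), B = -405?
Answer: 65406/635 ≈ 103.00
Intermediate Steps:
K(A) = 1/(-405 - 10*A) (K(A) = 1/(-405 + A*(-10)) = 1/(-405 - 10*A))
K(-104) - o(((81 - 1*(-70)) - 109)/((17 + 63) - 99)) = -1/(405 + 10*(-104)) - 1*(-103) = -1/(405 - 1040) + 103 = -1/(-635) + 103 = -1*(-1/635) + 103 = 1/635 + 103 = 65406/635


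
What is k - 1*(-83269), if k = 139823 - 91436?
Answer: 131656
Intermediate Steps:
k = 48387
k - 1*(-83269) = 48387 - 1*(-83269) = 48387 + 83269 = 131656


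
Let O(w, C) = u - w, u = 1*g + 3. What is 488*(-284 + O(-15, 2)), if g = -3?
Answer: -131272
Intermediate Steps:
u = 0 (u = 1*(-3) + 3 = -3 + 3 = 0)
O(w, C) = -w (O(w, C) = 0 - w = -w)
488*(-284 + O(-15, 2)) = 488*(-284 - 1*(-15)) = 488*(-284 + 15) = 488*(-269) = -131272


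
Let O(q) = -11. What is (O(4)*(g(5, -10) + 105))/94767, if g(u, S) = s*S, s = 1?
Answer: -1045/94767 ≈ -0.011027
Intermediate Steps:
g(u, S) = S (g(u, S) = 1*S = S)
(O(4)*(g(5, -10) + 105))/94767 = -11*(-10 + 105)/94767 = -11*95*(1/94767) = -1045*1/94767 = -1045/94767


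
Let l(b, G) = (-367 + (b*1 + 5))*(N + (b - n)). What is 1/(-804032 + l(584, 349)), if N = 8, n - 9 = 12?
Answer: -1/677270 ≈ -1.4765e-6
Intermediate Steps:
n = 21 (n = 9 + 12 = 21)
l(b, G) = (-362 + b)*(-13 + b) (l(b, G) = (-367 + (b*1 + 5))*(8 + (b - 1*21)) = (-367 + (b + 5))*(8 + (b - 21)) = (-367 + (5 + b))*(8 + (-21 + b)) = (-362 + b)*(-13 + b))
1/(-804032 + l(584, 349)) = 1/(-804032 + (4706 + 584² - 375*584)) = 1/(-804032 + (4706 + 341056 - 219000)) = 1/(-804032 + 126762) = 1/(-677270) = -1/677270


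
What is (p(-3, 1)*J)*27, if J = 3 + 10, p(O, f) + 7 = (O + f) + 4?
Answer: -1755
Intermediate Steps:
p(O, f) = -3 + O + f (p(O, f) = -7 + ((O + f) + 4) = -7 + (4 + O + f) = -3 + O + f)
J = 13
(p(-3, 1)*J)*27 = ((-3 - 3 + 1)*13)*27 = -5*13*27 = -65*27 = -1755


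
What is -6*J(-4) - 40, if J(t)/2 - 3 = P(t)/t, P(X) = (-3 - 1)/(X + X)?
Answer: -149/2 ≈ -74.500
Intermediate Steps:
P(X) = -2/X (P(X) = -4*1/(2*X) = -2/X)
J(t) = 6 - 4/t² (J(t) = 6 + 2*((-2/t)/t) = 6 + 2*(-2/t²) = 6 - 4/t²)
-6*J(-4) - 40 = -6*(6 - 4/(-4)²) - 40 = -6*(6 - 4*1/16) - 40 = -6*(6 - ¼) - 40 = -6*23/4 - 40 = -69/2 - 40 = -149/2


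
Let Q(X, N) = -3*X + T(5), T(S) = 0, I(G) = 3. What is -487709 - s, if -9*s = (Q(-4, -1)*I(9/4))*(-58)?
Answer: -487941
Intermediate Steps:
Q(X, N) = -3*X (Q(X, N) = -3*X + 0 = -3*X)
s = 232 (s = --3*(-4)*3*(-58)/9 = -12*3*(-58)/9 = -4*(-58) = -⅑*(-2088) = 232)
-487709 - s = -487709 - 1*232 = -487709 - 232 = -487941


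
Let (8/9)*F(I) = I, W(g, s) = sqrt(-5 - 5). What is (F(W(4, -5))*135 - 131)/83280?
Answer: -131/83280 + 81*I*sqrt(10)/44416 ≈ -0.001573 + 0.0057669*I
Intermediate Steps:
W(g, s) = I*sqrt(10) (W(g, s) = sqrt(-10) = I*sqrt(10))
F(I) = 9*I/8
(F(W(4, -5))*135 - 131)/83280 = ((9*(I*sqrt(10))/8)*135 - 131)/83280 = ((9*I*sqrt(10)/8)*135 - 131)*(1/83280) = (1215*I*sqrt(10)/8 - 131)*(1/83280) = (-131 + 1215*I*sqrt(10)/8)*(1/83280) = -131/83280 + 81*I*sqrt(10)/44416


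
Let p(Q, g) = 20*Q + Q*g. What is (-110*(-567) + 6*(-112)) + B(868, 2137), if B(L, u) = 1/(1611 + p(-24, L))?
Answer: 1215512297/19701 ≈ 61698.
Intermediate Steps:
B(L, u) = 1/(1131 - 24*L) (B(L, u) = 1/(1611 - 24*(20 + L)) = 1/(1611 + (-480 - 24*L)) = 1/(1131 - 24*L))
(-110*(-567) + 6*(-112)) + B(868, 2137) = (-110*(-567) + 6*(-112)) - 1/(-1131 + 24*868) = (62370 - 672) - 1/(-1131 + 20832) = 61698 - 1/19701 = 1215512297/19701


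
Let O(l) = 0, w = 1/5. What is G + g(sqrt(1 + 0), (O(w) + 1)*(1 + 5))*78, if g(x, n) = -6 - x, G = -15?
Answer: -561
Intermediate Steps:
w = 1/5 ≈ 0.20000
G + g(sqrt(1 + 0), (O(w) + 1)*(1 + 5))*78 = -15 + (-6 - sqrt(1 + 0))*78 = -15 + (-6 - sqrt(1))*78 = -15 + (-6 - 1*1)*78 = -15 + (-6 - 1)*78 = -15 - 7*78 = -15 - 546 = -561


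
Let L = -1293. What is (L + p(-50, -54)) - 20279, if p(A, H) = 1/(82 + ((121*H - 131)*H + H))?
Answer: -7764582535/359938 ≈ -21572.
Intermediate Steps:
p(A, H) = 1/(82 + H + H*(-131 + 121*H)) (p(A, H) = 1/(82 + ((-131 + 121*H)*H + H)) = 1/(82 + (H*(-131 + 121*H) + H)) = 1/(82 + (H + H*(-131 + 121*H))) = 1/(82 + H + H*(-131 + 121*H)))
(L + p(-50, -54)) - 20279 = (-1293 + 1/(82 - 130*(-54) + 121*(-54)²)) - 20279 = (-1293 + 1/(82 + 7020 + 121*2916)) - 20279 = (-1293 + 1/(82 + 7020 + 352836)) - 20279 = (-1293 + 1/359938) - 20279 = -465399833/359938 - 20279 = -7764582535/359938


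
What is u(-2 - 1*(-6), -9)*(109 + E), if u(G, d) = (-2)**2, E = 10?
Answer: 476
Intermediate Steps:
u(G, d) = 4
u(-2 - 1*(-6), -9)*(109 + E) = 4*(109 + 10) = 4*119 = 476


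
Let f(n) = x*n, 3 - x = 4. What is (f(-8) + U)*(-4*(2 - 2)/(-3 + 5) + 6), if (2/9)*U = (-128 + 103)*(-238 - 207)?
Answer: 300423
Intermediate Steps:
x = -1 (x = 3 - 1*4 = 3 - 4 = -1)
U = 100125/2 (U = 9*((-128 + 103)*(-238 - 207))/2 = 9*(-25*(-445))/2 = (9/2)*11125 = 100125/2 ≈ 50063.)
f(n) = -n
(f(-8) + U)*(-4*(2 - 2)/(-3 + 5) + 6) = (-1*(-8) + 100125/2)*(-4*(2 - 2)/(-3 + 5) + 6) = (8 + 100125/2)*(-0/2 + 6) = 100141*(-0/2 + 6)/2 = 100141*(-4*0 + 6)/2 = 100141*(0 + 6)/2 = (100141/2)*6 = 300423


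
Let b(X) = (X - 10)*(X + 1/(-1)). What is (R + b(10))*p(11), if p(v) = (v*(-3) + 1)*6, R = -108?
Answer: 20736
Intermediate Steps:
p(v) = 6 - 18*v (p(v) = (-3*v + 1)*6 = (1 - 3*v)*6 = 6 - 18*v)
b(X) = (-1 + X)*(-10 + X) (b(X) = (-10 + X)*(X - 1) = (-10 + X)*(-1 + X) = (-1 + X)*(-10 + X))
(R + b(10))*p(11) = (-108 + (10 + 10**2 - 11*10))*(6 - 18*11) = (-108 + (10 + 100 - 110))*(6 - 198) = (-108 + 0)*(-192) = -108*(-192) = 20736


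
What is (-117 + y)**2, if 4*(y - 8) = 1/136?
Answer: 3515897025/295936 ≈ 11881.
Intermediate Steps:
y = 4353/544 (y = 8 + (1/4)/136 = 8 + (1/4)*(1/136) = 8 + 1/544 = 4353/544 ≈ 8.0018)
(-117 + y)**2 = (-117 + 4353/544)**2 = (-59295/544)**2 = 3515897025/295936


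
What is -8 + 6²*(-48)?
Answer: -1736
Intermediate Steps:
-8 + 6²*(-48) = -8 + 36*(-48) = -8 - 1728 = -1736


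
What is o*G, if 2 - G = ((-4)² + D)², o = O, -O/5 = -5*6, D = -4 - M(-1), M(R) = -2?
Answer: -29100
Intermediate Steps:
D = -2 (D = -4 - 1*(-2) = -4 + 2 = -2)
O = 150 (O = -(-25)*6 = -5*(-30) = 150)
o = 150
G = -194 (G = 2 - ((-4)² - 2)² = 2 - (16 - 2)² = 2 - 1*14² = 2 - 1*196 = 2 - 196 = -194)
o*G = 150*(-194) = -29100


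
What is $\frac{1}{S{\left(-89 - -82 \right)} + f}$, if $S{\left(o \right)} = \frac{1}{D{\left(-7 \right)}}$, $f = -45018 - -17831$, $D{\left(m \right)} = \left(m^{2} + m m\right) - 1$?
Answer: $- \frac{97}{2637138} \approx -3.6782 \cdot 10^{-5}$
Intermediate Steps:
$D{\left(m \right)} = -1 + 2 m^{2}$ ($D{\left(m \right)} = \left(m^{2} + m^{2}\right) - 1 = 2 m^{2} - 1 = -1 + 2 m^{2}$)
$f = -27187$ ($f = -45018 + 17831 = -27187$)
$S{\left(o \right)} = \frac{1}{97}$ ($S{\left(o \right)} = \frac{1}{-1 + 2 \left(-7\right)^{2}} = \frac{1}{-1 + 2 \cdot 49} = \frac{1}{-1 + 98} = \frac{1}{97}$)
$\frac{1}{S{\left(-89 - -82 \right)} + f} = \frac{1}{\frac{1}{97} - 27187} = \frac{1}{- \frac{2637138}{97}} = - \frac{97}{2637138}$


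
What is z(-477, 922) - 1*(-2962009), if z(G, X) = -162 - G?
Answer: 2962324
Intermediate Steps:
z(-477, 922) - 1*(-2962009) = (-162 - 1*(-477)) - 1*(-2962009) = (-162 + 477) + 2962009 = 315 + 2962009 = 2962324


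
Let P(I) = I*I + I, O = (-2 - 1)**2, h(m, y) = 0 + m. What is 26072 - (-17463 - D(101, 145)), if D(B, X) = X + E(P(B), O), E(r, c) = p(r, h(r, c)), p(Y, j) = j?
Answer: 53982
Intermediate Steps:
h(m, y) = m
O = 9 (O = (-3)**2 = 9)
P(I) = I + I**2 (P(I) = I**2 + I = I + I**2)
E(r, c) = r
D(B, X) = X + B*(1 + B)
26072 - (-17463 - D(101, 145)) = 26072 - (-17463 - (145 + 101*(1 + 101))) = 26072 - (-17463 - (145 + 101*102)) = 26072 - (-17463 - (145 + 10302)) = 26072 - (-17463 - 1*10447) = 26072 - (-17463 - 10447) = 26072 - 1*(-27910) = 26072 + 27910 = 53982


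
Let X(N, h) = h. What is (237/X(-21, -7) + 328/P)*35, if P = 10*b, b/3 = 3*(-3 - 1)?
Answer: -10952/9 ≈ -1216.9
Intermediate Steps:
b = -36 (b = 3*(3*(-3 - 1)) = 3*(3*(-4)) = 3*(-12) = -36)
P = -360 (P = 10*(-36) = -360)
(237/X(-21, -7) + 328/P)*35 = (237/(-7) + 328/(-360))*35 = (237*(-1/7) + 328*(-1/360))*35 = (-237/7 - 41/45)*35 = -10952/315*35 = -10952/9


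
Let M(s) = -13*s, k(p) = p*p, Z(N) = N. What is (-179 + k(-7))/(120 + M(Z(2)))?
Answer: -65/47 ≈ -1.3830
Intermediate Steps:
k(p) = p²
(-179 + k(-7))/(120 + M(Z(2))) = (-179 + (-7)²)/(120 - 13*2) = (-179 + 49)/(120 - 26) = -130/94 = -130*1/94 = -65/47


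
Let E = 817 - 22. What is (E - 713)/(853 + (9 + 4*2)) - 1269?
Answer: -551974/435 ≈ -1268.9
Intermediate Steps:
E = 795
(E - 713)/(853 + (9 + 4*2)) - 1269 = (795 - 713)/(853 + (9 + 4*2)) - 1269 = 82/(853 + (9 + 8)) - 1269 = 82/(853 + 17) - 1269 = 82/870 - 1269 = 82*(1/870) - 1269 = 41/435 - 1269 = -551974/435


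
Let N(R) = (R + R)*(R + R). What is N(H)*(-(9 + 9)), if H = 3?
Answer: -648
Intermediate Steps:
N(R) = 4*R² (N(R) = (2*R)*(2*R) = 4*R²)
N(H)*(-(9 + 9)) = (4*3²)*(-(9 + 9)) = (4*9)*(-18) = 36*(-1*18) = 36*(-18) = -648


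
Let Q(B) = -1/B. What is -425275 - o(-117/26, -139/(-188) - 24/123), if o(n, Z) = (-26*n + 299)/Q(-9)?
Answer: -429019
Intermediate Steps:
o(n, Z) = 2691 - 234*n (o(n, Z) = (-26*n + 299)/((-1/(-9))) = (299 - 26*n)/((-1*(-1/9))) = (299 - 26*n)/(1/9) = (299 - 26*n)*9 = 2691 - 234*n)
-425275 - o(-117/26, -139/(-188) - 24/123) = -425275 - (2691 - (-27378)/26) = -425275 - (2691 - 234*(-9/2)) = -425275 - (2691 + 1053) = -425275 - 1*3744 = -425275 - 3744 = -429019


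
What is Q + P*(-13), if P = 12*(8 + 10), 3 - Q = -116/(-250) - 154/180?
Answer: -6310369/2250 ≈ -2804.6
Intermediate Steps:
Q = 7631/2250 (Q = 3 - (-116/(-250) - 154/180) = 3 - (-116*(-1/250) - 154*1/180) = 3 - (58/125 - 77/90) = 3 - 1*(-881/2250) = 3 + 881/2250 = 7631/2250 ≈ 3.3916)
P = 216 (P = 12*18 = 216)
Q + P*(-13) = 7631/2250 + 216*(-13) = 7631/2250 - 2808 = -6310369/2250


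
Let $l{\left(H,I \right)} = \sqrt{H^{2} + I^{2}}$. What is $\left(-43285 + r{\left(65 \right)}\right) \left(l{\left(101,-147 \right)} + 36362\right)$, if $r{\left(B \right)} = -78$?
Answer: $-1576765406 - 43363 \sqrt{31810} \approx -1.5845 \cdot 10^{9}$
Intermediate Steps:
$\left(-43285 + r{\left(65 \right)}\right) \left(l{\left(101,-147 \right)} + 36362\right) = \left(-43285 - 78\right) \left(\sqrt{101^{2} + \left(-147\right)^{2}} + 36362\right) = - 43363 \left(\sqrt{10201 + 21609} + 36362\right) = - 43363 \left(\sqrt{31810} + 36362\right) = - 43363 \left(36362 + \sqrt{31810}\right) = -1576765406 - 43363 \sqrt{31810}$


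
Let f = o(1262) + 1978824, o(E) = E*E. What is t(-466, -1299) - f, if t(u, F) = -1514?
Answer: -3572982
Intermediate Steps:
o(E) = E²
f = 3571468 (f = 1262² + 1978824 = 1592644 + 1978824 = 3571468)
t(-466, -1299) - f = -1514 - 1*3571468 = -1514 - 3571468 = -3572982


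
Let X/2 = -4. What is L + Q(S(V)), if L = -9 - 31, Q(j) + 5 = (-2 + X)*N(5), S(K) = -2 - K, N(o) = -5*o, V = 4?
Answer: 205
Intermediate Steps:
X = -8 (X = 2*(-4) = -8)
Q(j) = 245 (Q(j) = -5 + (-2 - 8)*(-5*5) = -5 - 10*(-25) = -5 + 250 = 245)
L = -40
L + Q(S(V)) = -40 + 245 = 205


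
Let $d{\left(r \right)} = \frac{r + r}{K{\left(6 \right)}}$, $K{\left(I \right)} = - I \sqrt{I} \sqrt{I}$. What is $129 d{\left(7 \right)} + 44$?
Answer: $- \frac{37}{6} \approx -6.1667$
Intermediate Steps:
$K{\left(I \right)} = - I^{2}$ ($K{\left(I \right)} = - I^{\frac{3}{2}} \sqrt{I} = - I^{2}$)
$d{\left(r \right)} = - \frac{r}{18}$ ($d{\left(r \right)} = \frac{r + r}{\left(-1\right) 6^{2}} = \frac{2 r}{\left(-1\right) 36} = \frac{2 r}{-36} = 2 r \left(- \frac{1}{36}\right) = - \frac{r}{18}$)
$129 d{\left(7 \right)} + 44 = 129 \left(\left(- \frac{1}{18}\right) 7\right) + 44 = 129 \left(- \frac{7}{18}\right) + 44 = - \frac{301}{6} + 44 = - \frac{37}{6}$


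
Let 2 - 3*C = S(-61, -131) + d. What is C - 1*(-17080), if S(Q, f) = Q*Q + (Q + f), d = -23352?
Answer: 71065/3 ≈ 23688.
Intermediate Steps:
S(Q, f) = Q + f + Q² (S(Q, f) = Q² + (Q + f) = Q + f + Q²)
C = 19825/3 (C = ⅔ - ((-61 - 131 + (-61)²) - 23352)/3 = ⅔ - ((-61 - 131 + 3721) - 23352)/3 = ⅔ - (3529 - 23352)/3 = ⅔ - ⅓*(-19823) = ⅔ + 19823/3 = 19825/3 ≈ 6608.3)
C - 1*(-17080) = 19825/3 - 1*(-17080) = 19825/3 + 17080 = 71065/3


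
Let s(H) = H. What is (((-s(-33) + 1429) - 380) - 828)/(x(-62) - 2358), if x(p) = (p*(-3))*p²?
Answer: 127/356313 ≈ 0.00035643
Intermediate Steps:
x(p) = -3*p³ (x(p) = (-3*p)*p² = -3*p³)
(((-s(-33) + 1429) - 380) - 828)/(x(-62) - 2358) = (((-1*(-33) + 1429) - 380) - 828)/(-3*(-62)³ - 2358) = (((33 + 1429) - 380) - 828)/(-3*(-238328) - 2358) = ((1462 - 380) - 828)/(714984 - 2358) = (1082 - 828)/712626 = 254*(1/712626) = 127/356313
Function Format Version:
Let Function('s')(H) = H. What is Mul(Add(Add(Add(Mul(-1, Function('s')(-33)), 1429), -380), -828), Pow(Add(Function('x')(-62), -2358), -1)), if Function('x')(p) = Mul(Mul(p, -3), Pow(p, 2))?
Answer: Rational(127, 356313) ≈ 0.00035643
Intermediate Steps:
Function('x')(p) = Mul(-3, Pow(p, 3)) (Function('x')(p) = Mul(Mul(-3, p), Pow(p, 2)) = Mul(-3, Pow(p, 3)))
Mul(Add(Add(Add(Mul(-1, Function('s')(-33)), 1429), -380), -828), Pow(Add(Function('x')(-62), -2358), -1)) = Mul(Add(Add(Add(Mul(-1, -33), 1429), -380), -828), Pow(Add(Mul(-3, Pow(-62, 3)), -2358), -1)) = Mul(Add(Add(Add(33, 1429), -380), -828), Pow(Add(Mul(-3, -238328), -2358), -1)) = Mul(Add(Add(1462, -380), -828), Pow(Add(714984, -2358), -1)) = Mul(Add(1082, -828), Pow(712626, -1)) = Mul(254, Rational(1, 712626)) = Rational(127, 356313)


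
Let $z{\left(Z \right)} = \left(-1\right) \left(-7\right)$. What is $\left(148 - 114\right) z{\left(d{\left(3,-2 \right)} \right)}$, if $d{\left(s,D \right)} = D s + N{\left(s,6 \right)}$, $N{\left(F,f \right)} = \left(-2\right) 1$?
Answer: $238$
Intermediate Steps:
$N{\left(F,f \right)} = -2$
$d{\left(s,D \right)} = -2 + D s$ ($d{\left(s,D \right)} = D s - 2 = -2 + D s$)
$z{\left(Z \right)} = 7$
$\left(148 - 114\right) z{\left(d{\left(3,-2 \right)} \right)} = \left(148 - 114\right) 7 = 34 \cdot 7 = 238$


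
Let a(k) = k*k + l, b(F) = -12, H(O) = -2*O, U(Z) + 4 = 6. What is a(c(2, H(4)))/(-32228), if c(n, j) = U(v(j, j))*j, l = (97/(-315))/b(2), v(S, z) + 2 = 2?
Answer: -967777/121821840 ≈ -0.0079442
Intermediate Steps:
v(S, z) = 0 (v(S, z) = -2 + 2 = 0)
U(Z) = 2 (U(Z) = -4 + 6 = 2)
l = 97/3780 (l = (97/(-315))/(-12) = (97*(-1/315))*(-1/12) = -97/315*(-1/12) = 97/3780 ≈ 0.025661)
c(n, j) = 2*j
a(k) = 97/3780 + k**2 (a(k) = k*k + 97/3780 = k**2 + 97/3780 = 97/3780 + k**2)
a(c(2, H(4)))/(-32228) = (97/3780 + (2*(-2*4))**2)/(-32228) = (97/3780 + (2*(-8))**2)*(-1/32228) = (97/3780 + (-16)**2)*(-1/32228) = (97/3780 + 256)*(-1/32228) = (967777/3780)*(-1/32228) = -967777/121821840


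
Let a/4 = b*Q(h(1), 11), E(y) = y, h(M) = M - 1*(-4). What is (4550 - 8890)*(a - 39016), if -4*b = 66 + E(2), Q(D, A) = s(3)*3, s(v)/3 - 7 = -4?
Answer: 177297680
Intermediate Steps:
h(M) = 4 + M (h(M) = M + 4 = 4 + M)
s(v) = 9 (s(v) = 21 + 3*(-4) = 21 - 12 = 9)
Q(D, A) = 27 (Q(D, A) = 9*3 = 27)
b = -17 (b = -(66 + 2)/4 = -¼*68 = -17)
a = -1836 (a = 4*(-17*27) = 4*(-459) = -1836)
(4550 - 8890)*(a - 39016) = (4550 - 8890)*(-1836 - 39016) = -4340*(-40852) = 177297680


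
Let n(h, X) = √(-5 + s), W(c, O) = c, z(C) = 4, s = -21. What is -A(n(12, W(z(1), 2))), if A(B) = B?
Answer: -I*√26 ≈ -5.099*I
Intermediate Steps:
n(h, X) = I*√26 (n(h, X) = √(-5 - 21) = √(-26) = I*√26)
-A(n(12, W(z(1), 2))) = -I*√26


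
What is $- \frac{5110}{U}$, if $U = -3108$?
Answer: $\frac{365}{222} \approx 1.6441$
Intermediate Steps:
$- \frac{5110}{U} = - \frac{5110}{-3108} = \left(-5110\right) \left(- \frac{1}{3108}\right) = \frac{365}{222}$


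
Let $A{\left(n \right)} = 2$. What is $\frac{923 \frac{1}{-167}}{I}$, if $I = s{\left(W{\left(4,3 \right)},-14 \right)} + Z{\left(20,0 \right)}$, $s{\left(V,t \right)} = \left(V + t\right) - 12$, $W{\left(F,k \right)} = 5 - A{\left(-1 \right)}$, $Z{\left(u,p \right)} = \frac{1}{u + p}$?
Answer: $\frac{18460}{76653} \approx 0.24083$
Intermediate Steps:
$Z{\left(u,p \right)} = \frac{1}{p + u}$
$W{\left(F,k \right)} = 3$ ($W{\left(F,k \right)} = 5 - 2 = 3$)
$s{\left(V,t \right)} = -12 + V + t$
$I = - \frac{459}{20}$ ($I = \left(-12 + 3 - 14\right) + \frac{1}{0 + 20} = -23 + \frac{1}{20} = - \frac{459}{20} \approx -22.95$)
$\frac{923 \frac{1}{-167}}{I} = \frac{923 \frac{1}{-167}}{- \frac{459}{20}} = 923 \left(- \frac{1}{167}\right) \left(- \frac{20}{459}\right) = \left(- \frac{923}{167}\right) \left(- \frac{20}{459}\right) = \frac{18460}{76653}$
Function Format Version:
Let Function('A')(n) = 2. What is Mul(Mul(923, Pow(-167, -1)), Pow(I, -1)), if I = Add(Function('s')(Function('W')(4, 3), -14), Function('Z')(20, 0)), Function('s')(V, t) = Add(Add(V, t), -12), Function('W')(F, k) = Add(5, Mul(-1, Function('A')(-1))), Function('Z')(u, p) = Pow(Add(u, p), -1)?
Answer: Rational(18460, 76653) ≈ 0.24083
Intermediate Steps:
Function('Z')(u, p) = Pow(Add(p, u), -1)
Function('W')(F, k) = 3 (Function('W')(F, k) = Add(5, Mul(-1, 2)) = Add(5, -2) = 3)
Function('s')(V, t) = Add(-12, V, t)
I = Rational(-459, 20) (I = Add(Add(-12, 3, -14), Pow(Add(0, 20), -1)) = Add(-23, Pow(20, -1)) = Add(-23, Rational(1, 20)) = Rational(-459, 20) ≈ -22.950)
Mul(Mul(923, Pow(-167, -1)), Pow(I, -1)) = Mul(Mul(923, Pow(-167, -1)), Pow(Rational(-459, 20), -1)) = Mul(Mul(923, Rational(-1, 167)), Rational(-20, 459)) = Mul(Rational(-923, 167), Rational(-20, 459)) = Rational(18460, 76653)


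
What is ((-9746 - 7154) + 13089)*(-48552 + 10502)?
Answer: 145008550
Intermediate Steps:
((-9746 - 7154) + 13089)*(-48552 + 10502) = (-16900 + 13089)*(-38050) = -3811*(-38050) = 145008550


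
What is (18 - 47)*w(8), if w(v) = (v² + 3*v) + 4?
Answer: -2668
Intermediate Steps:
w(v) = 4 + v² + 3*v
(18 - 47)*w(8) = (18 - 47)*(4 + 8² + 3*8) = -29*(4 + 64 + 24) = -29*92 = -2668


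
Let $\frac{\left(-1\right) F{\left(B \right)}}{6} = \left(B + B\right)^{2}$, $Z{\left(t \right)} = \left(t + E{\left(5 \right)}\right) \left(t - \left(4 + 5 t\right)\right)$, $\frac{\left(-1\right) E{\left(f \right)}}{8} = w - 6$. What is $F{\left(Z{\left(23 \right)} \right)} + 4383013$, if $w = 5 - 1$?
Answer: $-332037851$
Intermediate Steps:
$w = 4$ ($w = 5 - 1 = 4$)
$E{\left(f \right)} = 16$ ($E{\left(f \right)} = - 8 \left(4 - 6\right) = \left(-8\right) \left(-2\right) = 16$)
$Z{\left(t \right)} = \left(-4 - 4 t\right) \left(16 + t\right)$ ($Z{\left(t \right)} = \left(t + 16\right) \left(t - \left(4 + 5 t\right)\right) = \left(16 + t\right) \left(-4 - 4 t\right) = \left(-4 - 4 t\right) \left(16 + t\right)$)
$F{\left(B \right)} = - 24 B^{2}$ ($F{\left(B \right)} = - 6 \left(B + B\right)^{2} = - 6 \left(2 B\right)^{2} = - 6 \cdot 4 B^{2} = - 24 B^{2}$)
$F{\left(Z{\left(23 \right)} \right)} + 4383013 = - 24 \left(-64 - 1564 - 4 \cdot 23^{2}\right)^{2} + 4383013 = - 24 \left(-64 - 1564 - 2116\right)^{2} + 4383013 = - 24 \left(-3744\right)^{2} + 4383013 = \left(-24\right) 14017536 + 4383013 = -336420864 + 4383013 = -332037851$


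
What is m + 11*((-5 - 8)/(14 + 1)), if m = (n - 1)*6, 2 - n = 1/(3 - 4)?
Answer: 37/15 ≈ 2.4667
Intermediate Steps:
n = 3 (n = 2 - 1/(3 - 4) = 2 - 1/(-1) = 2 - 1*(-1) = 2 + 1 = 3)
m = 12 (m = (3 - 1)*6 = 2*6 = 12)
m + 11*((-5 - 8)/(14 + 1)) = 12 + 11*((-5 - 8)/(14 + 1)) = 12 + 11*(-13/15) = 12 - 143/15 = 37/15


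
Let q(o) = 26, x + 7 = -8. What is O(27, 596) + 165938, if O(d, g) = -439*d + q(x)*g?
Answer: 169581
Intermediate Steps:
x = -15 (x = -7 - 8 = -15)
O(d, g) = -439*d + 26*g
O(27, 596) + 165938 = (-439*27 + 26*596) + 165938 = (-11853 + 15496) + 165938 = 3643 + 165938 = 169581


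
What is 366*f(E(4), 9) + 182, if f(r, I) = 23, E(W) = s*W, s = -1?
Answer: 8600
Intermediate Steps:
E(W) = -W
366*f(E(4), 9) + 182 = 366*23 + 182 = 8418 + 182 = 8600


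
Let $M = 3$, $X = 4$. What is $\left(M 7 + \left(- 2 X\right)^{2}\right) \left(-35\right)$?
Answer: $-2975$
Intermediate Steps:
$\left(M 7 + \left(- 2 X\right)^{2}\right) \left(-35\right) = \left(3 \cdot 7 + \left(\left(-2\right) 4\right)^{2}\right) \left(-35\right) = \left(21 + \left(-8\right)^{2}\right) \left(-35\right) = \left(21 + 64\right) \left(-35\right) = 85 \left(-35\right) = -2975$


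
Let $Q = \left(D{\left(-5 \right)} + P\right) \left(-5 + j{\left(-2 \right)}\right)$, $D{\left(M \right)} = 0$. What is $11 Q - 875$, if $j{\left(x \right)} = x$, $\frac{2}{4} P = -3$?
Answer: $-413$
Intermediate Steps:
$P = -6$ ($P = 2 \left(-3\right) = -6$)
$Q = 42$ ($Q = \left(0 - 6\right) \left(-5 - 2\right) = \left(-6\right) \left(-7\right) = 42$)
$11 Q - 875 = 11 \cdot 42 - 875 = 462 - 875 = -413$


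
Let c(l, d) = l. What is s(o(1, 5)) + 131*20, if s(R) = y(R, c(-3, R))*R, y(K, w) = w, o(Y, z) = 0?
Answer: 2620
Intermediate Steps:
s(R) = -3*R
s(o(1, 5)) + 131*20 = -3*0 + 131*20 = 0 + 2620 = 2620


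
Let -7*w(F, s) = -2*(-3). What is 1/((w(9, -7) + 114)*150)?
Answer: 7/118800 ≈ 5.8923e-5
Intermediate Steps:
w(F, s) = -6/7 (w(F, s) = -(-2)*(-3)/7 = -⅐*6 = -6/7)
1/((w(9, -7) + 114)*150) = 1/((-6/7 + 114)*150) = 1/((792/7)*150) = 1/(118800/7) = 7/118800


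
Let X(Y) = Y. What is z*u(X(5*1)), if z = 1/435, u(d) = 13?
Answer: 13/435 ≈ 0.029885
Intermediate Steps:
z = 1/435 ≈ 0.0022989
z*u(X(5*1)) = (1/435)*13 = 13/435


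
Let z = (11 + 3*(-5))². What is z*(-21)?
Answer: -336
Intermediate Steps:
z = 16 (z = (11 - 15)² = (-4)² = 16)
z*(-21) = 16*(-21) = -336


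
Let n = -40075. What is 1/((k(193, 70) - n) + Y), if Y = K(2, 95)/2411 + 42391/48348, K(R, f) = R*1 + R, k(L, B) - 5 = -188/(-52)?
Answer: 1515371364/60742894094645 ≈ 2.4947e-5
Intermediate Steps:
k(L, B) = 112/13 (k(L, B) = 5 - 188/(-52) = 5 - 188*(-1/52) = 5 + 47/13 = 112/13)
K(R, f) = 2*R (K(R, f) = R + R = 2*R)
Y = 102398093/116567028 (Y = (2*2)/2411 + 42391/48348 = 4*(1/2411) + 42391*(1/48348) = 4/2411 + 42391/48348 = 102398093/116567028 ≈ 0.87845)
1/((k(193, 70) - n) + Y) = 1/((112/13 - 1*(-40075)) + 102398093/116567028) = 1/((112/13 + 40075) + 102398093/116567028) = 1/(521087/13 + 102398093/116567028) = 1/(60742894094645/1515371364) = 1515371364/60742894094645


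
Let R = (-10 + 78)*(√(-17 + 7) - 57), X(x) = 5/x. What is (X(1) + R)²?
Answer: 14938401 - 526456*I*√10 ≈ 1.4938e+7 - 1.6648e+6*I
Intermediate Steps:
R = -3876 + 68*I*√10 (R = 68*(√(-10) - 57) = 68*(I*√10 - 57) = 68*(-57 + I*√10) = -3876 + 68*I*√10 ≈ -3876.0 + 215.03*I)
(X(1) + R)² = (5/1 + (-3876 + 68*I*√10))² = (5*1 + (-3876 + 68*I*√10))² = (5 + (-3876 + 68*I*√10))² = (-3871 + 68*I*√10)²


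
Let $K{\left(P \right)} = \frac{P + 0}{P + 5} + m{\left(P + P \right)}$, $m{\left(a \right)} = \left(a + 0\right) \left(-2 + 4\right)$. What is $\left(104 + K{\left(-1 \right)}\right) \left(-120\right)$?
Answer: $-11970$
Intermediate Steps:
$m{\left(a \right)} = 2 a$ ($m{\left(a \right)} = a 2 = 2 a$)
$K{\left(P \right)} = 4 P + \frac{P}{5 + P}$ ($K{\left(P \right)} = \frac{P + 0}{P + 5} + 2 \left(P + P\right) = \frac{P}{5 + P} + 2 \cdot 2 P = \frac{P}{5 + P} + 4 P = 4 P + \frac{P}{5 + P}$)
$\left(104 + K{\left(-1 \right)}\right) \left(-120\right) = \left(104 - \frac{21 + 4 \left(-1\right)}{5 - 1}\right) \left(-120\right) = \left(104 - \frac{21 - 4}{4}\right) \left(-120\right) = \left(104 - \frac{1}{4} \cdot 17\right) \left(-120\right) = \left(104 - \frac{17}{4}\right) \left(-120\right) = \frac{399}{4} \left(-120\right) = -11970$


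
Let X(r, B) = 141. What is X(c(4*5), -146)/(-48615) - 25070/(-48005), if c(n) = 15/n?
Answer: 80800623/155584205 ≈ 0.51934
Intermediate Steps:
X(c(4*5), -146)/(-48615) - 25070/(-48005) = 141/(-48615) - 25070/(-48005) = 141*(-1/48615) - 25070*(-1/48005) = -47/16205 + 5014/9601 = 80800623/155584205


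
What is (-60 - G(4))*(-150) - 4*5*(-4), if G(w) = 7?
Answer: 10130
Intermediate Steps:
(-60 - G(4))*(-150) - 4*5*(-4) = (-60 - 1*7)*(-150) - 4*5*(-4) = (-60 - 7)*(-150) - 20*(-4) = -67*(-150) + 80 = 10050 + 80 = 10130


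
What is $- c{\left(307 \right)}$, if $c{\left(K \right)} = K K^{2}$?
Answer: $-28934443$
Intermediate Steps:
$c{\left(K \right)} = K^{3}$
$- c{\left(307 \right)} = - 307^{3} = \left(-1\right) 28934443 = -28934443$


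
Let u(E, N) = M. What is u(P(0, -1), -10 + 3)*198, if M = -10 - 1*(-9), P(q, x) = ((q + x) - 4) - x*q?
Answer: -198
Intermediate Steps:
P(q, x) = -4 + q + x - q*x (P(q, x) = (-4 + q + x) - q*x = -4 + q + x - q*x)
M = -1 (M = -10 + 9 = -1)
u(E, N) = -1
u(P(0, -1), -10 + 3)*198 = -1*198 = -198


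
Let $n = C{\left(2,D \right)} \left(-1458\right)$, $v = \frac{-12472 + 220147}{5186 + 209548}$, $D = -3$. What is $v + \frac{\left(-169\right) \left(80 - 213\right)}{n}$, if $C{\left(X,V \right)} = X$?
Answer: $- \frac{54115331}{8027748} \approx -6.741$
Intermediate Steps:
$v = \frac{5325}{5506}$ ($v = \frac{207675}{214734} = 207675 \cdot \frac{1}{214734} = \frac{5325}{5506} \approx 0.96713$)
$n = -2916$ ($n = 2 \left(-1458\right) = -2916$)
$v + \frac{\left(-169\right) \left(80 - 213\right)}{n} = \frac{5325}{5506} + \frac{\left(-169\right) \left(80 - 213\right)}{-2916} = \frac{5325}{5506} + \left(-169\right) \left(-133\right) \left(- \frac{1}{2916}\right) = \frac{5325}{5506} + 22477 \left(- \frac{1}{2916}\right) = \frac{5325}{5506} - \frac{22477}{2916} = - \frac{54115331}{8027748}$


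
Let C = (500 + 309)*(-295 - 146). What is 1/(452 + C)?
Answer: -1/356317 ≈ -2.8065e-6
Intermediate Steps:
C = -356769 (C = 809*(-441) = -356769)
1/(452 + C) = 1/(452 - 356769) = 1/(-356317) = -1/356317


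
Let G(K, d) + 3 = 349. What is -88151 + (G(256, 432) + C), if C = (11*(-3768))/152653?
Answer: -13403738113/152653 ≈ -87805.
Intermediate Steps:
C = -41448/152653 (C = -41448*1/152653 = -41448/152653 ≈ -0.27152)
G(K, d) = 346 (G(K, d) = -3 + 349 = 346)
-88151 + (G(256, 432) + C) = -88151 + (346 - 41448/152653) = -88151 + 52776490/152653 = -13403738113/152653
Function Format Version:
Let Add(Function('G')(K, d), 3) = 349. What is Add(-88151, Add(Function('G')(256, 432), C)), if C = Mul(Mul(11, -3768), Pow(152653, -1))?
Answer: Rational(-13403738113, 152653) ≈ -87805.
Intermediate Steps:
C = Rational(-41448, 152653) (C = Mul(-41448, Rational(1, 152653)) = Rational(-41448, 152653) ≈ -0.27152)
Function('G')(K, d) = 346 (Function('G')(K, d) = Add(-3, 349) = 346)
Add(-88151, Add(Function('G')(256, 432), C)) = Add(-88151, Add(346, Rational(-41448, 152653))) = Add(-88151, Rational(52776490, 152653)) = Rational(-13403738113, 152653)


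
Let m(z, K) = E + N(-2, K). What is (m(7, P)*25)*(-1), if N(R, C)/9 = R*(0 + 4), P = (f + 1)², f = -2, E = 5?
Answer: 1675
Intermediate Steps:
P = 1 (P = (-2 + 1)² = (-1)² = 1)
N(R, C) = 36*R (N(R, C) = 9*(R*(0 + 4)) = 9*(R*4) = 9*(4*R) = 36*R)
m(z, K) = -67 (m(z, K) = 5 + 36*(-2) = 5 - 72 = -67)
(m(7, P)*25)*(-1) = -67*25*(-1) = -1675*(-1) = 1675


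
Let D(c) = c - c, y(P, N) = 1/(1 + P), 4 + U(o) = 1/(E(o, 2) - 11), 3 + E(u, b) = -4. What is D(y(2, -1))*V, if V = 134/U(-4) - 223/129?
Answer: 0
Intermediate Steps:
E(u, b) = -7 (E(u, b) = -3 - 4 = -7)
U(o) = -73/18 (U(o) = -4 + 1/(-7 - 11) = -4 + 1/(-18) = -4 - 1/18 = -73/18)
D(c) = 0
V = -327427/9417 (V = 134/(-73/18) - 223/129 = 134*(-18/73) - 223*1/129 = -2412/73 - 223/129 = -327427/9417 ≈ -34.770)
D(y(2, -1))*V = 0*(-327427/9417) = 0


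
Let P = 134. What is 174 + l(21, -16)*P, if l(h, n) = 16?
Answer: 2318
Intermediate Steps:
174 + l(21, -16)*P = 174 + 16*134 = 174 + 2144 = 2318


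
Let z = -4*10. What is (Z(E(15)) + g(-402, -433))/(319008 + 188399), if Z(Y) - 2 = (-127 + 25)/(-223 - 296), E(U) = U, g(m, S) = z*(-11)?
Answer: 76500/87781411 ≈ 0.00087148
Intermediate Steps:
z = -40
g(m, S) = 440 (g(m, S) = -40*(-11) = 440)
Z(Y) = 380/173 (Z(Y) = 2 + (-127 + 25)/(-223 - 296) = 2 - 102/(-519) = 2 - 102*(-1/519) = 2 + 34/173 = 380/173)
(Z(E(15)) + g(-402, -433))/(319008 + 188399) = (380/173 + 440)/(319008 + 188399) = (76500/173)/507407 = (76500/173)*(1/507407) = 76500/87781411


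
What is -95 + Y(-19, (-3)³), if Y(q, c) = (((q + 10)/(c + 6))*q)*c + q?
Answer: 741/7 ≈ 105.86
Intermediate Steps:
Y(q, c) = q + c*q*(10 + q)/(6 + c) (Y(q, c) = (((10 + q)/(6 + c))*q)*c + q = (q*(10 + q)/(6 + c))*c + q = c*q*(10 + q)/(6 + c) + q = q + c*q*(10 + q)/(6 + c))
-95 + Y(-19, (-3)³) = -95 - 19*(6 + 11*(-3)³ + (-3)³*(-19))/(6 + (-3)³) = -95 - 19*(6 + 11*(-27) - 27*(-19))/(6 - 27) = -95 - 19*(6 - 297 + 513)/(-21) = -95 - 19*(-1/21)*222 = -95 + 1406/7 = 741/7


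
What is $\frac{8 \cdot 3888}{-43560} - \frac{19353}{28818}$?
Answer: $- \frac{8052647}{5811630} \approx -1.3856$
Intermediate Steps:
$\frac{8 \cdot 3888}{-43560} - \frac{19353}{28818} = 31104 \left(- \frac{1}{43560}\right) - \frac{6451}{9606} = - \frac{432}{605} - \frac{6451}{9606} = - \frac{8052647}{5811630}$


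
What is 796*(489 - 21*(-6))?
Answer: 489540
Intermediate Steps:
796*(489 - 21*(-6)) = 796*(489 + 126) = 796*615 = 489540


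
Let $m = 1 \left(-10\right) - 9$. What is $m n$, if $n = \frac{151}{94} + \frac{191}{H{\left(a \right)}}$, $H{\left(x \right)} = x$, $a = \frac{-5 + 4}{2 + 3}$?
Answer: $\frac{1702761}{94} \approx 18114.0$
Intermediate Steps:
$a = - \frac{1}{5} \approx -0.2$
$m = -19$ ($m = -10 - 9 = -19$)
$n = - \frac{89619}{94}$ ($n = \frac{151}{94} + \frac{191}{- \frac{1}{5}} = 151 \cdot \frac{1}{94} + 191 \left(-5\right) = \frac{151}{94} - 955 = - \frac{89619}{94} \approx -953.39$)
$m n = \left(-19\right) \left(- \frac{89619}{94}\right) = \frac{1702761}{94}$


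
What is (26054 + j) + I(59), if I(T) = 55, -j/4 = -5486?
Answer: 48053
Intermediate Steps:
j = 21944 (j = -4*(-5486) = 21944)
(26054 + j) + I(59) = (26054 + 21944) + 55 = 47998 + 55 = 48053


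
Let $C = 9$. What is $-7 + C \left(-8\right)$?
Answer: $-79$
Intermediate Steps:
$-7 + C \left(-8\right) = -7 + 9 \left(-8\right) = -7 - 72 = -79$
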